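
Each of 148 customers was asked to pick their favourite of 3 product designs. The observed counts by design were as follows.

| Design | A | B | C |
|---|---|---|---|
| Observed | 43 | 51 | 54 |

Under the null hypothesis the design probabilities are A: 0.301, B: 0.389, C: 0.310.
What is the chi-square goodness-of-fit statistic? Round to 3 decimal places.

2.241

Expected counts E_i = n·p_i: 148×0.301 = 44.548, 148×0.389 = 57.572, 148×0.310 = 45.88.
χ² = (43−44.548)²/44.548 + (51−57.572)²/57.572 + (54−45.88)²/45.88
   = 0.0538 + 0.7502 + 1.4371
Sum = 2.241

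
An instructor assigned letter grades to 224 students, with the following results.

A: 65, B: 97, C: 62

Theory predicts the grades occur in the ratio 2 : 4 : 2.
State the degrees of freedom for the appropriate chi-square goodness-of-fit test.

There are k = 3 categories and no parameters were estimated from the data, so df = 3 − 1 = 2.

2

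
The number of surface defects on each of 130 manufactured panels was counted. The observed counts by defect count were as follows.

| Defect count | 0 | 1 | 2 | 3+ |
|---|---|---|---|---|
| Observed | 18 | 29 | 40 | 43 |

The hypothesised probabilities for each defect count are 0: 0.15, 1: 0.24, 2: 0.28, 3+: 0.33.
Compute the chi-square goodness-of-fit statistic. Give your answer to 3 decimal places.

0.627

Expected counts E_i = n·p_i: 130×0.15 = 19.5, 130×0.24 = 31.2, 130×0.28 = 36.4, 130×0.33 = 42.9.
χ² = (18−19.5)²/19.5 + (29−31.2)²/31.2 + (40−36.4)²/36.4 + (43−42.9)²/42.9
   = 0.1154 + 0.1551 + 0.3560 + 0.0002
Sum = 0.627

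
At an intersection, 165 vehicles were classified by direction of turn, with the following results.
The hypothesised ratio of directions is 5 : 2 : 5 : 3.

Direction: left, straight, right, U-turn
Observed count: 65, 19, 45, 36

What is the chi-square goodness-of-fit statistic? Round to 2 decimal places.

Ratio total = 15. Expected counts: 165×5/15 = 55, 165×2/15 = 22, 165×5/15 = 55, 165×3/15 = 33.
left: (65 − 55)²/55 = 100/55 = 1.818
straight: (19 − 22)²/22 = 9/22 = 0.409
right: (45 − 55)²/55 = 100/55 = 1.818
U-turn: (36 − 33)²/33 = 9/33 = 0.273
Sum = 4.32

4.32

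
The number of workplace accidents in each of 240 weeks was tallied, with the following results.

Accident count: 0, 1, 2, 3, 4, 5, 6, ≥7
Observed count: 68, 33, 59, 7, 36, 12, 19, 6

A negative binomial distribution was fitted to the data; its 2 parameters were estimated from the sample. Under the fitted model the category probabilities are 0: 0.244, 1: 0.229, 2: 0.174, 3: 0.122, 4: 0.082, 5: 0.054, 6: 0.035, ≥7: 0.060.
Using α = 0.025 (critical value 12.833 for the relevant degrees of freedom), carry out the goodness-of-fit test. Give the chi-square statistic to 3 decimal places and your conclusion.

Expected counts E_i = n·p_i: 240×0.244 = 58.56, 240×0.229 = 54.96, 240×0.174 = 41.76, 240×0.122 = 29.28, 240×0.082 = 19.68, 240×0.054 = 12.96, 240×0.035 = 8.4, 240×0.060 = 14.4.
0: (68 − 58.56)²/58.56 = 89.1136/58.56 = 1.5217
1: (33 − 54.96)²/54.96 = 482.2416/54.96 = 8.7744
2: (59 − 41.76)²/41.76 = 297.2176/41.76 = 7.1173
3: (7 − 29.28)²/29.28 = 496.3984/29.28 = 16.9535
4: (36 − 19.68)²/19.68 = 266.3424/19.68 = 13.5337
5: (12 − 12.96)²/12.96 = 0.9216/12.96 = 0.0711
6: (19 − 8.4)²/8.4 = 112.36/8.4 = 13.3762
≥7: (6 − 14.4)²/14.4 = 70.56/14.4 = 4.9000
Sum = 66.248
df = 5. Since 66.248 > 12.833, we reject H₀.

66.248; reject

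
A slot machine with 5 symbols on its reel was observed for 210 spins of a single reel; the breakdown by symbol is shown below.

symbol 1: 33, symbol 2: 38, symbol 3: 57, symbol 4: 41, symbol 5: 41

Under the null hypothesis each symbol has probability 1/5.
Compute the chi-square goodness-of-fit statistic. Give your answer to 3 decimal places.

7.714

Expected count for each of the 5 categories: 210/5 = 42.
cat           O        E   (O−E)²/E
symbol 1     33       42     1.9286
symbol 2     38       42     0.3810
symbol 3     57       42     5.3571
symbol 4     41       42     0.0238
symbol 5     41       42     0.0238
Sum = 7.714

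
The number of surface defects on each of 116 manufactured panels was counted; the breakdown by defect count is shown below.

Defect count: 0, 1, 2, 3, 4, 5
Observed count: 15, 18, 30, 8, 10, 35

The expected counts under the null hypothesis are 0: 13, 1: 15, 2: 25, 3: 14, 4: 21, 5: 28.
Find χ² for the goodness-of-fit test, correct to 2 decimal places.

0: (15 − 13)²/13 = 4/13 = 0.308
1: (18 − 15)²/15 = 9/15 = 0.600
2: (30 − 25)²/25 = 25/25 = 1.000
3: (8 − 14)²/14 = 36/14 = 2.571
4: (10 − 21)²/21 = 121/21 = 5.762
5: (35 − 28)²/28 = 49/28 = 1.750
Sum = 11.99

11.99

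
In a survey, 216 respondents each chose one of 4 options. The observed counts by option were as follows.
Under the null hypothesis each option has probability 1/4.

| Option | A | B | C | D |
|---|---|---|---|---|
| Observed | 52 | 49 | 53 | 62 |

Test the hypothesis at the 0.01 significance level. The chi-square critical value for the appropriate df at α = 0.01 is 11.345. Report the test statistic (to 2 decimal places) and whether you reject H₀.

Expected count for each of the 4 categories: 216/4 = 54.
cat         O        E   (O−E)²/E
A          52       54      0.074
B          49       54      0.463
C          53       54      0.019
D          62       54      1.185
Sum = 1.74
df = 3. Since 1.74 < 11.345, we do not reject H₀.

1.74; do not reject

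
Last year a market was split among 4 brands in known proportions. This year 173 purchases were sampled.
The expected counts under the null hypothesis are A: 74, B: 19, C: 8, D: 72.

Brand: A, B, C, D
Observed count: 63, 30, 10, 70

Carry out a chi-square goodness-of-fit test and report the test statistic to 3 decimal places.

cat         O        E   (O−E)²/E
A          63       74     1.6351
B          30       19     6.3684
C          10        8     0.5000
D          70       72     0.0556
Sum = 8.559

8.559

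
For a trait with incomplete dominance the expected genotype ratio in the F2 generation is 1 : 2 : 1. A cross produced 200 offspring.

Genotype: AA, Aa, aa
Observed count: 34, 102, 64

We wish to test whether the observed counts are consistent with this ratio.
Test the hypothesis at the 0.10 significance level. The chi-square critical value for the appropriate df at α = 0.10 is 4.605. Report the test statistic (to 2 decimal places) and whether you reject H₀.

9.08; reject

Ratio total = 4. Expected counts: 200×1/4 = 50, 200×2/4 = 100, 200×1/4 = 50.
AA: (34 − 50)²/50 = 256/50 = 5.120
Aa: (102 − 100)²/100 = 4/100 = 0.040
aa: (64 − 50)²/50 = 196/50 = 3.920
Sum = 9.08
df = 2. Since 9.08 > 4.605, we reject H₀.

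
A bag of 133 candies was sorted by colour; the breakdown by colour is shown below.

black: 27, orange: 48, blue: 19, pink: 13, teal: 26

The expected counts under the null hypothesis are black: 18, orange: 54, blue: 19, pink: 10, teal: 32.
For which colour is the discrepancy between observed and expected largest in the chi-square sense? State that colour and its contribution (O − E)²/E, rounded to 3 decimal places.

black, 4.500

χ² = (27−18)²/18 + (48−54)²/54 + (19−19)²/19 + (13−10)²/10 + (26−32)²/32
   = 4.5000 + 0.6667 + 0.0000 + 0.9000 + 1.1250
The largest term is for black: 4.500.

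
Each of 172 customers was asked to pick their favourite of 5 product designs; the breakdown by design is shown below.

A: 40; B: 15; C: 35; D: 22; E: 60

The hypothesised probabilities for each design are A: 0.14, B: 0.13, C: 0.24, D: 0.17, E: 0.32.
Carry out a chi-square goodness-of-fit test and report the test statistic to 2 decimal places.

16.14

Expected counts E_i = n·p_i: 172×0.14 = 24.08, 172×0.13 = 22.36, 172×0.24 = 41.28, 172×0.17 = 29.24, 172×0.32 = 55.04.
cat         O        E   (O−E)²/E
A          40    24.08     10.525
B          15    22.36      2.423
C          35    41.28      0.955
D          22    29.24      1.793
E          60    55.04      0.447
Sum = 16.14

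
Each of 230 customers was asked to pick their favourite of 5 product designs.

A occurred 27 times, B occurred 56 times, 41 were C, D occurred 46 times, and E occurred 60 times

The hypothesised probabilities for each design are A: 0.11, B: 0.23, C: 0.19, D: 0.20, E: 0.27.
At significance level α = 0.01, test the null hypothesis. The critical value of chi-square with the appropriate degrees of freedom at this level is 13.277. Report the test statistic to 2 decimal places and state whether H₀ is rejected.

Expected counts E_i = n·p_i: 230×0.11 = 25.3, 230×0.23 = 52.9, 230×0.19 = 43.7, 230×0.20 = 46, 230×0.27 = 62.1.
χ² = (27−25.3)²/25.3 + (56−52.9)²/52.9 + (41−43.7)²/43.7 + (46−46)²/46 + (60−62.1)²/62.1
   = 0.114 + 0.182 + 0.167 + 0.000 + 0.071
Sum = 0.53
df = 4. Since 0.53 < 13.277, we do not reject H₀.

0.53; do not reject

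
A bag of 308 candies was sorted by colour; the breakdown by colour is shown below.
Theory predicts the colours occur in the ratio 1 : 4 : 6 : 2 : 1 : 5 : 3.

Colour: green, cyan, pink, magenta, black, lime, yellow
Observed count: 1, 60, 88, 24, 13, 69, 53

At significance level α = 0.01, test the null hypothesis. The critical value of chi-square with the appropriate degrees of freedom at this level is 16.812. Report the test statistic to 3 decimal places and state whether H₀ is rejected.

Ratio total = 22. Expected counts: 308×1/22 = 14, 308×4/22 = 56, 308×6/22 = 84, 308×2/22 = 28, 308×1/22 = 14, 308×5/22 = 70, 308×3/22 = 42.
cat          O        E   (O−E)²/E
green        1       14    12.0714
cyan        60       56     0.2857
pink        88       84     0.1905
magenta     24       28     0.5714
black       13       14     0.0714
lime        69       70     0.0143
yellow      53       42     2.8810
Sum = 16.086
df = 6. Since 16.086 < 16.812, we do not reject H₀.

16.086; do not reject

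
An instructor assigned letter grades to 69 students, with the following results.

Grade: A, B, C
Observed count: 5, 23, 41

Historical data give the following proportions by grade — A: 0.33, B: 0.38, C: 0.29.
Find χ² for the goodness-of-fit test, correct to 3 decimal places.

Expected counts E_i = n·p_i: 69×0.33 = 22.77, 69×0.38 = 26.22, 69×0.29 = 20.01.
cat         O        E   (O−E)²/E
A           5    22.77    13.8679
B          23    26.22     0.3954
C          41    20.01    22.0180
Sum = 36.281

36.281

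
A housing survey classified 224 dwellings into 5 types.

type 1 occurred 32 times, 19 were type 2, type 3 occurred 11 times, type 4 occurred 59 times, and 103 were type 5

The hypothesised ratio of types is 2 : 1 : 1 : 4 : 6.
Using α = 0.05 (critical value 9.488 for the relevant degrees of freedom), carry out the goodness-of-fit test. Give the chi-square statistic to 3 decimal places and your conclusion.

Ratio total = 14. Expected counts: 224×2/14 = 32, 224×1/14 = 16, 224×1/14 = 16, 224×4/14 = 64, 224×6/14 = 96.
type 1: (32 − 32)²/32 = 0/32 = 0.0000
type 2: (19 − 16)²/16 = 9/16 = 0.5625
type 3: (11 − 16)²/16 = 25/16 = 1.5625
type 4: (59 − 64)²/64 = 25/64 = 0.3906
type 5: (103 − 96)²/96 = 49/96 = 0.5104
Sum = 3.026
df = 4. Since 3.026 < 9.488, we do not reject H₀.

3.026; do not reject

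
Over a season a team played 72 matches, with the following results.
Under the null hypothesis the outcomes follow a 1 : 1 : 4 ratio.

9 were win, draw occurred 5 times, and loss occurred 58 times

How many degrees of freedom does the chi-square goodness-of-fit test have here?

There are k = 3 categories and no parameters were estimated from the data, so df = 3 − 1 = 2.

2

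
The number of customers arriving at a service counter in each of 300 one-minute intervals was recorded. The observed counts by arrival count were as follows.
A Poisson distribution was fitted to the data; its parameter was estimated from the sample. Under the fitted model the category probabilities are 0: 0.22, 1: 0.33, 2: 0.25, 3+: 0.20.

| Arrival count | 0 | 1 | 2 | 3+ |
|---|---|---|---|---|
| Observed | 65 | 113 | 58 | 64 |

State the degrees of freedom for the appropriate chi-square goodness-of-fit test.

2

There are k = 4 categories and 1 parameter estimated from the data, so df = 4 − 1 − 1 = 2.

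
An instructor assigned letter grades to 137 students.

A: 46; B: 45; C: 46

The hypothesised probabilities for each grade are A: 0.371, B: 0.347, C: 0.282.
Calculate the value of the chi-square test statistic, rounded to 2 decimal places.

Expected counts E_i = n·p_i: 137×0.371 = 50.827, 137×0.347 = 47.539, 137×0.282 = 38.634.
A: (46 − 50.827)²/50.827 = 23.299929/50.827 = 0.458
B: (45 − 47.539)²/47.539 = 6.446521/47.539 = 0.136
C: (46 − 38.634)²/38.634 = 54.257956/38.634 = 1.404
Sum = 2.00

2.00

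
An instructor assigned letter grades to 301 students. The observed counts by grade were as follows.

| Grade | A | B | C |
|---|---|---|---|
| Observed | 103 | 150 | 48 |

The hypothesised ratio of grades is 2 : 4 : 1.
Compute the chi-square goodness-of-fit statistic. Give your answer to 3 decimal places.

6.756

Ratio total = 7. Expected counts: 301×2/7 = 86, 301×4/7 = 172, 301×1/7 = 43.
cat         O        E   (O−E)²/E
A         103       86     3.3605
B         150      172     2.8140
C          48       43     0.5814
Sum = 6.756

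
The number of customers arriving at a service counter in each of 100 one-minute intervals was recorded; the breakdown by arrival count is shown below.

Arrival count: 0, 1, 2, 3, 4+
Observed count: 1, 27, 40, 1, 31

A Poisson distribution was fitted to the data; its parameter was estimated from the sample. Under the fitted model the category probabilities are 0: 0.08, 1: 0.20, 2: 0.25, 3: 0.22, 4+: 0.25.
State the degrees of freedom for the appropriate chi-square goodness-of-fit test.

3

There are k = 5 categories and 1 parameter estimated from the data, so df = 5 − 1 − 1 = 3.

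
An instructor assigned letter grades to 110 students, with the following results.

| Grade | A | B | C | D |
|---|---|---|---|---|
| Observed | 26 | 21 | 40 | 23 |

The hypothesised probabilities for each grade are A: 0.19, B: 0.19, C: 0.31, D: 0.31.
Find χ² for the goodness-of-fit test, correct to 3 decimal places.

5.879

Expected counts E_i = n·p_i: 110×0.19 = 20.9, 110×0.19 = 20.9, 110×0.31 = 34.1, 110×0.31 = 34.1.
χ² = (26−20.9)²/20.9 + (21−20.9)²/20.9 + (40−34.1)²/34.1 + (23−34.1)²/34.1
   = 1.2445 + 0.0005 + 1.0208 + 3.6132
Sum = 5.879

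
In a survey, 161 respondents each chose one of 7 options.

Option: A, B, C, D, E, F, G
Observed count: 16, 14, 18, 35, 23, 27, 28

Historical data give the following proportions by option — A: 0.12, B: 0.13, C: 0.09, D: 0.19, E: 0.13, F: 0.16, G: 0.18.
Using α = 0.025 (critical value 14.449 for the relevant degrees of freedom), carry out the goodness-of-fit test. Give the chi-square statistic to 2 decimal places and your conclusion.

4.65; do not reject

Expected counts E_i = n·p_i: 161×0.12 = 19.32, 161×0.13 = 20.93, 161×0.09 = 14.49, 161×0.19 = 30.59, 161×0.13 = 20.93, 161×0.16 = 25.76, 161×0.18 = 28.98.
cat         O        E   (O−E)²/E
A          16    19.32      0.571
B          14    20.93      2.295
C          18    14.49      0.850
D          35    30.59      0.636
E          23    20.93      0.205
F          27    25.76      0.060
G          28    28.98      0.033
Sum = 4.65
df = 6. Since 4.65 < 14.449, we do not reject H₀.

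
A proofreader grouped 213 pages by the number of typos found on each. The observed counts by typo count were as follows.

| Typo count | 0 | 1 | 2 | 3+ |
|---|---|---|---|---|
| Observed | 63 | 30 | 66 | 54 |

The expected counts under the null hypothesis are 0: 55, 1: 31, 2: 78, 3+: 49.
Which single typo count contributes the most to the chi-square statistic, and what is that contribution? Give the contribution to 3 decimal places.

2, 1.846

cat         O        E   (O−E)²/E
0          63       55     1.1636
1          30       31     0.0323
2          66       78     1.8462
3+         54       49     0.5102
The largest term is for 2: 1.846.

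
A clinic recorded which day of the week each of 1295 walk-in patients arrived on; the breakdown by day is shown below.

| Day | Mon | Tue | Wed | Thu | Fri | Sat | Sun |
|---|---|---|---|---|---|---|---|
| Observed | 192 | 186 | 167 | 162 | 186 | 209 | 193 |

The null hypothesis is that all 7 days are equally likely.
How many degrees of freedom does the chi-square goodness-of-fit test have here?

6

There are k = 7 categories and no parameters were estimated from the data, so df = 7 − 1 = 6.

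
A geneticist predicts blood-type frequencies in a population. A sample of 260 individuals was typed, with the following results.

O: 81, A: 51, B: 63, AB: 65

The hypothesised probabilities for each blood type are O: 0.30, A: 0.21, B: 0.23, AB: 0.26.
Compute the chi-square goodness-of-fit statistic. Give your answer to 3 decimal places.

Expected counts E_i = n·p_i: 260×0.30 = 78, 260×0.21 = 54.6, 260×0.23 = 59.8, 260×0.26 = 67.6.
O: (81 − 78)²/78 = 9/78 = 0.1154
A: (51 − 54.6)²/54.6 = 12.96/54.6 = 0.2374
B: (63 − 59.8)²/59.8 = 10.24/59.8 = 0.1712
AB: (65 − 67.6)²/67.6 = 6.76/67.6 = 0.1000
Sum = 0.624

0.624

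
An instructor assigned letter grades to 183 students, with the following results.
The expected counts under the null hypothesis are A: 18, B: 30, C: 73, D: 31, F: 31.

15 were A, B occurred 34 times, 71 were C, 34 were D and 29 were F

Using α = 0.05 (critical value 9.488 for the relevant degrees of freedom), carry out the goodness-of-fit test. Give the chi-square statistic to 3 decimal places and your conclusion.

A: (15 − 18)²/18 = 9/18 = 0.5000
B: (34 − 30)²/30 = 16/30 = 0.5333
C: (71 − 73)²/73 = 4/73 = 0.0548
D: (34 − 31)²/31 = 9/31 = 0.2903
F: (29 − 31)²/31 = 4/31 = 0.1290
Sum = 1.507
df = 4. Since 1.507 < 9.488, we do not reject H₀.

1.507; do not reject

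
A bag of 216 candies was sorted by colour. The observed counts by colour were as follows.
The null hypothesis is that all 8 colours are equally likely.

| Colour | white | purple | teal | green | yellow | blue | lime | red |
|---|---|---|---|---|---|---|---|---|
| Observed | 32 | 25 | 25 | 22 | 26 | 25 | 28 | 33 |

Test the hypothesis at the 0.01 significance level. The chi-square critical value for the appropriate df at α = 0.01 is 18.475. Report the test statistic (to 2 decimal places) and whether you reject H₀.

Expected count for each of the 8 categories: 216/8 = 27.
χ² = (32−27)²/27 + (25−27)²/27 + (25−27)²/27 + (22−27)²/27 + (26−27)²/27 + (25−27)²/27 + (28−27)²/27 + (33−27)²/27
   = 0.926 + 0.148 + 0.148 + 0.926 + 0.037 + 0.148 + 0.037 + 1.333
Sum = 3.70
df = 7. Since 3.70 < 18.475, we do not reject H₀.

3.70; do not reject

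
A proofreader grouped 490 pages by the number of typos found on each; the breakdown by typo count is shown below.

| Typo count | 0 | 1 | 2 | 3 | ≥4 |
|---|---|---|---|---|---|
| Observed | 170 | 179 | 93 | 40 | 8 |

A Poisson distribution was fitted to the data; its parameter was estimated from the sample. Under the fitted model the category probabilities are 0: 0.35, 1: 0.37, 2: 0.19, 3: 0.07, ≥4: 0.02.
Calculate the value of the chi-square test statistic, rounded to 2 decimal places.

Expected counts E_i = n·p_i: 490×0.35 = 171.5, 490×0.37 = 181.3, 490×0.19 = 93.1, 490×0.07 = 34.3, 490×0.02 = 9.8.
cat         O        E   (O−E)²/E
0         170    171.5      0.013
1         179    181.3      0.029
2          93     93.1      0.000
3          40     34.3      0.947
≥4          8      9.8      0.331
Sum = 1.32

1.32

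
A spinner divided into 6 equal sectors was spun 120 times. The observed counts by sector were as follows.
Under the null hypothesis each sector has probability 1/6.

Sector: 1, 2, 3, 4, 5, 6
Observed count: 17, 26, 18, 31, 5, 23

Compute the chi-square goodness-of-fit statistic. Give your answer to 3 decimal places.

Under H₀ each category has probability 1/6, so each expected count is 120/6 = 20.
χ² = (17−20)²/20 + (26−20)²/20 + (18−20)²/20 + (31−20)²/20 + (5−20)²/20 + (23−20)²/20
   = 0.4500 + 1.8000 + 0.2000 + 6.0500 + 11.2500 + 0.4500
Sum = 20.200

20.200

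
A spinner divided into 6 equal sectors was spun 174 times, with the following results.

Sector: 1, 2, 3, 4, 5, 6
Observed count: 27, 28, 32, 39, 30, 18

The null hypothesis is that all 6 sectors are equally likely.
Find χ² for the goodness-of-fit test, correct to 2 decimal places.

8.14

Under H₀ each category has probability 1/6, so each expected count is 174/6 = 29.
cat         O        E   (O−E)²/E
1          27       29      0.138
2          28       29      0.034
3          32       29      0.310
4          39       29      3.448
5          30       29      0.034
6          18       29      4.172
Sum = 8.14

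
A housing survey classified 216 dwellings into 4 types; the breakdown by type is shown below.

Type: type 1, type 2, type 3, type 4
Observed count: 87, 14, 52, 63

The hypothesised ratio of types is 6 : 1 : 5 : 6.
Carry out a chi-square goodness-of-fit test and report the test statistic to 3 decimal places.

5.650

Ratio total = 18. Expected counts: 216×6/18 = 72, 216×1/18 = 12, 216×5/18 = 60, 216×6/18 = 72.
type 1: (87 − 72)²/72 = 225/72 = 3.1250
type 2: (14 − 12)²/12 = 4/12 = 0.3333
type 3: (52 − 60)²/60 = 64/60 = 1.0667
type 4: (63 − 72)²/72 = 81/72 = 1.1250
Sum = 5.650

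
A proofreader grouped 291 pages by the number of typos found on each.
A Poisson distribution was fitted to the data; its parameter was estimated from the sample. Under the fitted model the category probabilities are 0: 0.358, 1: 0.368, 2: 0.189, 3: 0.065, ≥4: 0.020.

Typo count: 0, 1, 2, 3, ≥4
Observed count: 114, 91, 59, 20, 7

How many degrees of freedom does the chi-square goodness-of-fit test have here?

3

There are k = 5 categories and 1 parameter estimated from the data, so df = 5 − 1 − 1 = 3.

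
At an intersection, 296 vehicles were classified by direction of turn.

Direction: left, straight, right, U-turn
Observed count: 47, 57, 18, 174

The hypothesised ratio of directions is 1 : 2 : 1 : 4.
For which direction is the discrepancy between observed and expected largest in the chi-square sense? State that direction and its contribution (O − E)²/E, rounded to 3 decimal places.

right, 9.757

Ratio total = 8. Expected counts: 296×1/8 = 37, 296×2/8 = 74, 296×1/8 = 37, 296×4/8 = 148.
left: (47 − 37)²/37 = 100/37 = 2.7027
straight: (57 − 74)²/74 = 289/74 = 3.9054
right: (18 − 37)²/37 = 361/37 = 9.7568
U-turn: (174 − 148)²/148 = 676/148 = 4.5676
The largest term is for right: 9.757.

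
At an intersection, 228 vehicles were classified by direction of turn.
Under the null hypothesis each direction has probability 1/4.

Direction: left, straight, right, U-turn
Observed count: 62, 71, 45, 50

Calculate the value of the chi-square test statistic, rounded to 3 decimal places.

Expected count for each of the 4 categories: 228/4 = 57.
χ² = (62−57)²/57 + (71−57)²/57 + (45−57)²/57 + (50−57)²/57
   = 0.4386 + 3.4386 + 2.5263 + 0.8596
Sum = 7.263

7.263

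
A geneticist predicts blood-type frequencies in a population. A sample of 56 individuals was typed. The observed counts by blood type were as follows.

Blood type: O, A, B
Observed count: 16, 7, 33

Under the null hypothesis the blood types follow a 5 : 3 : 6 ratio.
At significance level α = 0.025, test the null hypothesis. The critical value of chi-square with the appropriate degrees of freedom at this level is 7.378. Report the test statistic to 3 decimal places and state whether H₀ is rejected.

6.258; do not reject

Ratio total = 14. Expected counts: 56×5/14 = 20, 56×3/14 = 12, 56×6/14 = 24.
χ² = (16−20)²/20 + (7−12)²/12 + (33−24)²/24
   = 0.8000 + 2.0833 + 3.3750
Sum = 6.258
df = 2. Since 6.258 < 7.378, we do not reject H₀.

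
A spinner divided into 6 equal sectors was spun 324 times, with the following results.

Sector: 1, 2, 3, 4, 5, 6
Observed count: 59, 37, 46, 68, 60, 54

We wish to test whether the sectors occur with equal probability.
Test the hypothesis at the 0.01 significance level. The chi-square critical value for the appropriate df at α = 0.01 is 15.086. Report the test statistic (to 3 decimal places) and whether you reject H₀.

Expected count for each of the 6 categories: 324/6 = 54.
1: (59 − 54)²/54 = 25/54 = 0.4630
2: (37 − 54)²/54 = 289/54 = 5.3519
3: (46 − 54)²/54 = 64/54 = 1.1852
4: (68 − 54)²/54 = 196/54 = 3.6296
5: (60 − 54)²/54 = 36/54 = 0.6667
6: (54 − 54)²/54 = 0/54 = 0.0000
Sum = 11.296
df = 5. Since 11.296 < 15.086, we do not reject H₀.

11.296; do not reject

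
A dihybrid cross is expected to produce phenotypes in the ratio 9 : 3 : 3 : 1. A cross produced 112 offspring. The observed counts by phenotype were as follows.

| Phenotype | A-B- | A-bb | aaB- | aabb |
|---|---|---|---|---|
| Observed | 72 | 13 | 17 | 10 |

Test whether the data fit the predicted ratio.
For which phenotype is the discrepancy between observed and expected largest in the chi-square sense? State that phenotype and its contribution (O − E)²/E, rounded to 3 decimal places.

Ratio total = 16. Expected counts: 112×9/16 = 63, 112×3/16 = 21, 112×3/16 = 21, 112×1/16 = 7.
χ² = (72−63)²/63 + (13−21)²/21 + (17−21)²/21 + (10−7)²/7
   = 1.2857 + 3.0476 + 0.7619 + 1.2857
The largest term is for A-bb: 3.048.

A-bb, 3.048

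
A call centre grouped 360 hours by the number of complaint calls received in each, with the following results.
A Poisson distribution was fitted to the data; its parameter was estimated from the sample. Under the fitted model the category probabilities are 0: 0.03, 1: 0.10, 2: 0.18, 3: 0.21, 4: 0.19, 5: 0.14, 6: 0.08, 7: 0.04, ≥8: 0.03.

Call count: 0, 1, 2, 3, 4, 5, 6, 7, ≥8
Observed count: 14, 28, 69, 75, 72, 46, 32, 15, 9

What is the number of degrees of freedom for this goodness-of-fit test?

7

There are k = 9 categories and 1 parameter estimated from the data, so df = 9 − 1 − 1 = 7.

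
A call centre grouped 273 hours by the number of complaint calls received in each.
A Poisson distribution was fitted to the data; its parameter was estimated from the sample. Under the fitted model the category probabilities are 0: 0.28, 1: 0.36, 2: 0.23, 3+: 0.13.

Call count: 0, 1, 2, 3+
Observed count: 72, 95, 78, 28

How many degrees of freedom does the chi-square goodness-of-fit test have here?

There are k = 4 categories and 1 parameter estimated from the data, so df = 4 − 1 − 1 = 2.

2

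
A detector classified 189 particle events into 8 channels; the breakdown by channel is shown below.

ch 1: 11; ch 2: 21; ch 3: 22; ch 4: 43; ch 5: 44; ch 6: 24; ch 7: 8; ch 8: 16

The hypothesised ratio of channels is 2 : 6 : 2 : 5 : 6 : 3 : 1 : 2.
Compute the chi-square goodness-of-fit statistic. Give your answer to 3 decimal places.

Ratio total = 27. Expected counts: 189×2/27 = 14, 189×6/27 = 42, 189×2/27 = 14, 189×5/27 = 35, 189×6/27 = 42, 189×3/27 = 21, 189×1/27 = 7, 189×2/27 = 14.
χ² = (11−14)²/14 + (21−42)²/42 + (22−14)²/14 + (43−35)²/35 + (44−42)²/42 + (24−21)²/21 + (8−7)²/7 + (16−14)²/14
   = 0.6429 + 10.5000 + 4.5714 + 1.8286 + 0.0952 + 0.4286 + 0.1429 + 0.2857
Sum = 18.495

18.495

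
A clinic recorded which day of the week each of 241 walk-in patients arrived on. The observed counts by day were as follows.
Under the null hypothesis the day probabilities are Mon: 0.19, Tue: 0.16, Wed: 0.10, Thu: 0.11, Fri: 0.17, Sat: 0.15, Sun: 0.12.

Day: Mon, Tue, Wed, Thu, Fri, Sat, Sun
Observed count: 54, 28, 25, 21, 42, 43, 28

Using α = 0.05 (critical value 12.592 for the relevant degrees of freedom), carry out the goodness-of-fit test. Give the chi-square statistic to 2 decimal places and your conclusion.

6.90; do not reject

Expected counts E_i = n·p_i: 241×0.19 = 45.79, 241×0.16 = 38.56, 241×0.10 = 24.1, 241×0.11 = 26.51, 241×0.17 = 40.97, 241×0.15 = 36.15, 241×0.12 = 28.92.
χ² = (54−45.79)²/45.79 + (28−38.56)²/38.56 + (25−24.1)²/24.1 + (21−26.51)²/26.51 + (42−40.97)²/40.97 + (43−36.15)²/36.15 + (28−28.92)²/28.92
   = 1.472 + 2.892 + 0.034 + 1.145 + 0.026 + 1.298 + 0.029
Sum = 6.90
df = 6. Since 6.90 < 12.592, we do not reject H₀.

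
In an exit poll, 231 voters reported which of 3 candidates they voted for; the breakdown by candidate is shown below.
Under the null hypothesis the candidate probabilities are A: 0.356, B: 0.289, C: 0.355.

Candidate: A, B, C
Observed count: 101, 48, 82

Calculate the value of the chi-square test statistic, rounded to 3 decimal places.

Expected counts E_i = n·p_i: 231×0.356 = 82.236, 231×0.289 = 66.759, 231×0.355 = 82.005.
A: (101 − 82.236)²/82.236 = 352.087696/82.236 = 4.2814
B: (48 − 66.759)²/66.759 = 351.900081/66.759 = 5.2712
C: (82 − 82.005)²/82.005 = 0.000025/82.005 = 0.0000
Sum = 9.553

9.553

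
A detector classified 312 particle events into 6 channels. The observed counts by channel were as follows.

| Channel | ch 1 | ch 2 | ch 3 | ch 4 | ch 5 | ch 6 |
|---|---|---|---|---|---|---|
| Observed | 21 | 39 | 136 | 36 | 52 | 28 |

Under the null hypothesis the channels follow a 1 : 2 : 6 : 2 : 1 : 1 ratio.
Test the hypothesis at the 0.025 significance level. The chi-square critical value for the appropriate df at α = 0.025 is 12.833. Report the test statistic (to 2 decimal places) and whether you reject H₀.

Ratio total = 13. Expected counts: 312×1/13 = 24, 312×2/13 = 48, 312×6/13 = 144, 312×2/13 = 48, 312×1/13 = 24, 312×1/13 = 24.
ch 1: (21 − 24)²/24 = 9/24 = 0.375
ch 2: (39 − 48)²/48 = 81/48 = 1.688
ch 3: (136 − 144)²/144 = 64/144 = 0.444
ch 4: (36 − 48)²/48 = 144/48 = 3.000
ch 5: (52 − 24)²/24 = 784/24 = 32.667
ch 6: (28 − 24)²/24 = 16/24 = 0.667
Sum = 38.84
df = 5. Since 38.84 > 12.833, we reject H₀.

38.84; reject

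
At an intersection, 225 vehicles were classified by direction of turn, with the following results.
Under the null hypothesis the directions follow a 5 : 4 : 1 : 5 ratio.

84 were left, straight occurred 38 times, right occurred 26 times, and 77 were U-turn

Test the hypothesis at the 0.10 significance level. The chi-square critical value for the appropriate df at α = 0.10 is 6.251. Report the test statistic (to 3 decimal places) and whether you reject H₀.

17.267; reject

Ratio total = 15. Expected counts: 225×5/15 = 75, 225×4/15 = 60, 225×1/15 = 15, 225×5/15 = 75.
χ² = (84−75)²/75 + (38−60)²/60 + (26−15)²/15 + (77−75)²/75
   = 1.0800 + 8.0667 + 8.0667 + 0.0533
Sum = 17.267
df = 3. Since 17.267 > 6.251, we reject H₀.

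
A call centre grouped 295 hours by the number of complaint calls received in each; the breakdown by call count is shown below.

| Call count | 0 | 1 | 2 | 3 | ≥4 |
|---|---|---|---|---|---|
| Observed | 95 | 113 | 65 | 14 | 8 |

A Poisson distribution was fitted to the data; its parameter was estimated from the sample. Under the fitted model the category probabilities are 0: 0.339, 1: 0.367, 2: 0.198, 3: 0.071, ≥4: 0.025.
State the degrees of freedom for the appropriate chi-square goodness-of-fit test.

3

There are k = 5 categories and 1 parameter estimated from the data, so df = 5 − 1 − 1 = 3.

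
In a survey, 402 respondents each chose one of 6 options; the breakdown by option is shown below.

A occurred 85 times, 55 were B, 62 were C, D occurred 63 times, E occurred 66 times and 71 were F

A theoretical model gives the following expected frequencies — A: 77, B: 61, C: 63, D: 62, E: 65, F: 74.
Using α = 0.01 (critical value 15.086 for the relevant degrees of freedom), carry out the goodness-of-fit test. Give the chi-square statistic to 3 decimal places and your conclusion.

χ² = (85−77)²/77 + (55−61)²/61 + (62−63)²/63 + (63−62)²/62 + (66−65)²/65 + (71−74)²/74
   = 0.8312 + 0.5902 + 0.0159 + 0.0161 + 0.0154 + 0.1216
Sum = 1.590
df = 5. Since 1.590 < 15.086, we do not reject H₀.

1.590; do not reject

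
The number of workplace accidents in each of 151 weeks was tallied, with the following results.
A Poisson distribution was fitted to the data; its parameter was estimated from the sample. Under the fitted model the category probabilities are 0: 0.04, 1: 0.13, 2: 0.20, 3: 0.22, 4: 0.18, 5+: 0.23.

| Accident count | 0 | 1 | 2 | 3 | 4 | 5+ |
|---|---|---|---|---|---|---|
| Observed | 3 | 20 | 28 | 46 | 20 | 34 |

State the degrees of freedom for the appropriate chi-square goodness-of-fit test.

4

There are k = 6 categories and 1 parameter estimated from the data, so df = 6 − 1 − 1 = 4.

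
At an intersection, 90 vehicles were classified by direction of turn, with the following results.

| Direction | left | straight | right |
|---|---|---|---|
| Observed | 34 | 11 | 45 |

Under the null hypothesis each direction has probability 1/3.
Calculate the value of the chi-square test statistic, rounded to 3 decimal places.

20.067

Under H₀ each category has probability 1/3, so each expected count is 90/3 = 30.
χ² = (34−30)²/30 + (11−30)²/30 + (45−30)²/30
   = 0.5333 + 12.0333 + 7.5000
Sum = 20.067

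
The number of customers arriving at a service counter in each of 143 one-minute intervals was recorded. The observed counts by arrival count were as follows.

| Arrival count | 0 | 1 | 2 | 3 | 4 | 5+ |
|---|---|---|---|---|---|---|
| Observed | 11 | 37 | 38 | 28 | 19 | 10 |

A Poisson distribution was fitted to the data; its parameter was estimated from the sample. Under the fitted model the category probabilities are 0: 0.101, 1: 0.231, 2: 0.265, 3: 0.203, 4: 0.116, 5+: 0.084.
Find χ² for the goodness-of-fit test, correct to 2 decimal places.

2.02

Expected counts E_i = n·p_i: 143×0.101 = 14.443, 143×0.231 = 33.033, 143×0.265 = 37.895, 143×0.203 = 29.029, 143×0.116 = 16.588, 143×0.084 = 12.012.
χ² = (11−14.443)²/14.443 + (37−33.033)²/33.033 + (38−37.895)²/37.895 + (28−29.029)²/29.029 + (19−16.588)²/16.588 + (10−12.012)²/12.012
   = 0.821 + 0.476 + 0.000 + 0.036 + 0.351 + 0.337
Sum = 2.02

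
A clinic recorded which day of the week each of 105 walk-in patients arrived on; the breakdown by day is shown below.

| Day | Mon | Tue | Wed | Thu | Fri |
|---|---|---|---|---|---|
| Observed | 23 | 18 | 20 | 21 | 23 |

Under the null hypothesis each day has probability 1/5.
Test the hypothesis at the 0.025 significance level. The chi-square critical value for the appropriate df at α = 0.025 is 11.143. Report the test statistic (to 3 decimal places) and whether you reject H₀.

Under H₀ each category has probability 1/5, so each expected count is 105/5 = 21.
cat         O        E   (O−E)²/E
Mon        23       21     0.1905
Tue        18       21     0.4286
Wed        20       21     0.0476
Thu        21       21     0.0000
Fri        23       21     0.1905
Sum = 0.857
df = 4. Since 0.857 < 11.143, we do not reject H₀.

0.857; do not reject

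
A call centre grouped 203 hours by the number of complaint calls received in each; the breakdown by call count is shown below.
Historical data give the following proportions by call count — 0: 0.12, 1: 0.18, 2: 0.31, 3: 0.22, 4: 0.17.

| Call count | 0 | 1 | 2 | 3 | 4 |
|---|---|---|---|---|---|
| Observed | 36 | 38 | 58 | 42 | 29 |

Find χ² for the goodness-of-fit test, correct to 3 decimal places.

7.045

Expected counts E_i = n·p_i: 203×0.12 = 24.36, 203×0.18 = 36.54, 203×0.31 = 62.93, 203×0.22 = 44.66, 203×0.17 = 34.51.
cat         O        E   (O−E)²/E
0          36    24.36     5.5620
1          38    36.54     0.0583
2          58    62.93     0.3862
3          42    44.66     0.1584
4          29    34.51     0.8797
Sum = 7.045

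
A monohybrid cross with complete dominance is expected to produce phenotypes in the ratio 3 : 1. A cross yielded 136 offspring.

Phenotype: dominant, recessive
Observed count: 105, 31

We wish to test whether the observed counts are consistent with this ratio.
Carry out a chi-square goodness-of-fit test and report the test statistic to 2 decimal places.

0.35

Ratio total = 4. Expected counts: 136×3/4 = 102, 136×1/4 = 34.
χ² = (105−102)²/102 + (31−34)²/34
   = 0.088 + 0.265
Sum = 0.35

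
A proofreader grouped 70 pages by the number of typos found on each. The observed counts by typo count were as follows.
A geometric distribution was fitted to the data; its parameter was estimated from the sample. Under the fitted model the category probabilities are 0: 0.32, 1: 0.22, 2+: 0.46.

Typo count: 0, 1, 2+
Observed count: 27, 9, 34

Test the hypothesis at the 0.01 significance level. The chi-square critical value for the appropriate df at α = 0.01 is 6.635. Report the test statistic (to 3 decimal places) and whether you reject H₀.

Expected counts E_i = n·p_i: 70×0.32 = 22.4, 70×0.22 = 15.4, 70×0.46 = 32.2.
cat         O        E   (O−E)²/E
0          27     22.4     0.9446
1           9     15.4     2.6597
2+         34     32.2     0.1006
Sum = 3.705
df = 1. Since 3.705 < 6.635, we do not reject H₀.

3.705; do not reject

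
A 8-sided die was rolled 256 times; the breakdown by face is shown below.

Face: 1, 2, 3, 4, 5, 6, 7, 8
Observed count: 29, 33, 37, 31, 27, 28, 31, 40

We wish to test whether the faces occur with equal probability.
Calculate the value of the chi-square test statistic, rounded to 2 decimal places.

4.44

Expected count for each of the 8 categories: 256/8 = 32.
χ² = (29−32)²/32 + (33−32)²/32 + (37−32)²/32 + (31−32)²/32 + (27−32)²/32 + (28−32)²/32 + (31−32)²/32 + (40−32)²/32
   = 0.281 + 0.031 + 0.781 + 0.031 + 0.781 + 0.500 + 0.031 + 2.000
Sum = 4.44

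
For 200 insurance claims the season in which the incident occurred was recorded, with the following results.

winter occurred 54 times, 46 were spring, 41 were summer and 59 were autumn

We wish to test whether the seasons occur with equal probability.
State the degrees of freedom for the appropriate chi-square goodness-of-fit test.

3

There are k = 4 categories and no parameters were estimated from the data, so df = 4 − 1 = 3.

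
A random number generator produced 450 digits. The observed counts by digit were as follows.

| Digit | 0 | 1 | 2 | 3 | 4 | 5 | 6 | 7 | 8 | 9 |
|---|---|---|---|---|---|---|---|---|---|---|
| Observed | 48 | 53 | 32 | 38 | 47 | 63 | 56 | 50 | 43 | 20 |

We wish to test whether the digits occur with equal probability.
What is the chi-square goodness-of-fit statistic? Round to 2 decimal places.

Under H₀ each category has probability 1/10, so each expected count is 450/10 = 45.
χ² = (48−45)²/45 + (53−45)²/45 + (32−45)²/45 + (38−45)²/45 + (47−45)²/45 + (63−45)²/45 + (56−45)²/45 + (50−45)²/45 + (43−45)²/45 + (20−45)²/45
   = 0.200 + 1.422 + 3.756 + 1.089 + 0.089 + 7.200 + 2.689 + 0.556 + 0.089 + 13.889
Sum = 30.98

30.98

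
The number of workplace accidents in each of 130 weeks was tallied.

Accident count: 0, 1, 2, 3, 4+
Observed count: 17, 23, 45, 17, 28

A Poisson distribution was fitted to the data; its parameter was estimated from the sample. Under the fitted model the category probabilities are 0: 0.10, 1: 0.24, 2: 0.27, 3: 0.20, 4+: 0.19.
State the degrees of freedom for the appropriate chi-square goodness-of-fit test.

There are k = 5 categories and 1 parameter estimated from the data, so df = 5 − 1 − 1 = 3.

3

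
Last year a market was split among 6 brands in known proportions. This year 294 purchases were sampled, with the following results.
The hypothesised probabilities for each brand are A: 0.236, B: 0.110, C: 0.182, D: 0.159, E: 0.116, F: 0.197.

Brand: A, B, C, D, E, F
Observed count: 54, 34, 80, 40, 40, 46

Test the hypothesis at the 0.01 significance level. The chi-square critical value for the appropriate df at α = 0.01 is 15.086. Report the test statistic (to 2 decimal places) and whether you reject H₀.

21.06; reject

Expected counts E_i = n·p_i: 294×0.236 = 69.384, 294×0.110 = 32.34, 294×0.182 = 53.508, 294×0.159 = 46.746, 294×0.116 = 34.104, 294×0.197 = 57.918.
A: (54 − 69.384)²/69.384 = 236.667456/69.384 = 3.411
B: (34 − 32.34)²/32.34 = 2.7556/32.34 = 0.085
C: (80 − 53.508)²/53.508 = 701.826064/53.508 = 13.116
D: (40 − 46.746)²/46.746 = 45.508516/46.746 = 0.974
E: (40 − 34.104)²/34.104 = 34.762816/34.104 = 1.019
F: (46 − 57.918)²/57.918 = 142.038724/57.918 = 2.452
Sum = 21.06
df = 5. Since 21.06 > 15.086, we reject H₀.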